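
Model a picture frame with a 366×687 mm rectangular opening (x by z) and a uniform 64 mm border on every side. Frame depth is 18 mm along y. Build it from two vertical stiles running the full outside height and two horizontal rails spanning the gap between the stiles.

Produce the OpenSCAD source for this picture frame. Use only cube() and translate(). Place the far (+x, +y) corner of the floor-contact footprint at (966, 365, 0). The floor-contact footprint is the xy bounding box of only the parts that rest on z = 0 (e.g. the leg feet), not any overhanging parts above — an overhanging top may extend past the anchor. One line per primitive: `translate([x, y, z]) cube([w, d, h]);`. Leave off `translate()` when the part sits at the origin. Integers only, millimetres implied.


translate([472, 347, 0]) cube([64, 18, 815]);
translate([902, 347, 0]) cube([64, 18, 815]);
translate([536, 347, 0]) cube([366, 18, 64]);
translate([536, 347, 751]) cube([366, 18, 64]);


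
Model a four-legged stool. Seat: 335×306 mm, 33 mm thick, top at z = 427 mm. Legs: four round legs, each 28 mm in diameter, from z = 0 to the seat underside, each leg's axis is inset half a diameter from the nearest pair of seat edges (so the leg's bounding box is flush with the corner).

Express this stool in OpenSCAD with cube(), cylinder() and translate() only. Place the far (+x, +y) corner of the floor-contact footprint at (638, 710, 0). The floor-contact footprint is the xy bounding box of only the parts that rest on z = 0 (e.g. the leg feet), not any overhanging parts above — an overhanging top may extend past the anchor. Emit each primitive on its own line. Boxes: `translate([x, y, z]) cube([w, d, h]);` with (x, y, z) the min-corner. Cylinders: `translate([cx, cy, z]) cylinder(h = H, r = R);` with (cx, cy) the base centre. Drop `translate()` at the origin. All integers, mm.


translate([303, 404, 394]) cube([335, 306, 33]);
translate([317, 418, 0]) cylinder(h = 394, r = 14);
translate([624, 418, 0]) cylinder(h = 394, r = 14);
translate([317, 696, 0]) cylinder(h = 394, r = 14);
translate([624, 696, 0]) cylinder(h = 394, r = 14);


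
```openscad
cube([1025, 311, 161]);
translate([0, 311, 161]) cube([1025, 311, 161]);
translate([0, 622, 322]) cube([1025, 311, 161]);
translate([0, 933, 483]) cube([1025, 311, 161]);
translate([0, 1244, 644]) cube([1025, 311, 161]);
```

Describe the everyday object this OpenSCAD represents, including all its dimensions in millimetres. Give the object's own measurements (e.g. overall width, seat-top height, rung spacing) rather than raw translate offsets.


A straight staircase of 5 solid steps. Each step is 1025 mm wide (x), 311 mm deep (y, the going) and 161 mm tall (the rise). The first step rests on the floor; each subsequent step sits one going further in +y and one rise higher in +z, directly behind and above the previous step with no overlap.


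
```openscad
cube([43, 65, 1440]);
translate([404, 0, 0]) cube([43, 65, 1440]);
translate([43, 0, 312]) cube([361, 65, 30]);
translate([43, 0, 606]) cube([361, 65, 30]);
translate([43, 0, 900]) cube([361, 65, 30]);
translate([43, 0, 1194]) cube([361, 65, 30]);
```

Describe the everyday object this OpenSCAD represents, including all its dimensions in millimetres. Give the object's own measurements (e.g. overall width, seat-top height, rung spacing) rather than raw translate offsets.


A straight ladder. Two 43×65 mm vertical rails, 1440 mm tall, stand 447 mm apart (outside-to-outside) with their front faces coplanar on the −y side. 4 rungs, each 65 mm deep and 30 mm tall, span between the inner faces of the rails, front faces flush with the rails. The lowest rung's underside is at z = 312 mm and rungs are spaced 294 mm apart (underside to underside).


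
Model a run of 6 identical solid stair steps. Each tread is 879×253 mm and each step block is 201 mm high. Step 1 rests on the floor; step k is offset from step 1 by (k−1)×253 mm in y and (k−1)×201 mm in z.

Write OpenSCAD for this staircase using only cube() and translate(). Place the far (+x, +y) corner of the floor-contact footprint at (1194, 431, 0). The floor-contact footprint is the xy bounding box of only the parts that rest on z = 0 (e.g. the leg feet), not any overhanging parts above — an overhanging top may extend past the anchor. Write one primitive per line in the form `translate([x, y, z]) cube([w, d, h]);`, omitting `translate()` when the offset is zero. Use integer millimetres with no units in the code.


translate([315, 178, 0]) cube([879, 253, 201]);
translate([315, 431, 201]) cube([879, 253, 201]);
translate([315, 684, 402]) cube([879, 253, 201]);
translate([315, 937, 603]) cube([879, 253, 201]);
translate([315, 1190, 804]) cube([879, 253, 201]);
translate([315, 1443, 1005]) cube([879, 253, 201]);


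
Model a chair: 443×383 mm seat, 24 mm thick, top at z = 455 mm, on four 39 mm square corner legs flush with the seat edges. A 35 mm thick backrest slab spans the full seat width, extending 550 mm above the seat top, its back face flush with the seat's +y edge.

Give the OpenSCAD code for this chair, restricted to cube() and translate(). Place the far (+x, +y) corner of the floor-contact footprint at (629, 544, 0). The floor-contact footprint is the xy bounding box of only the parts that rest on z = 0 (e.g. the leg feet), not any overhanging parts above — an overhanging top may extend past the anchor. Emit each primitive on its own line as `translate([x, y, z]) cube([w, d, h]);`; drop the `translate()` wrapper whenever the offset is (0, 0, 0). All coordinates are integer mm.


translate([186, 161, 431]) cube([443, 383, 24]);
translate([186, 161, 0]) cube([39, 39, 431]);
translate([590, 161, 0]) cube([39, 39, 431]);
translate([186, 505, 0]) cube([39, 39, 431]);
translate([590, 505, 0]) cube([39, 39, 431]);
translate([186, 509, 455]) cube([443, 35, 550]);


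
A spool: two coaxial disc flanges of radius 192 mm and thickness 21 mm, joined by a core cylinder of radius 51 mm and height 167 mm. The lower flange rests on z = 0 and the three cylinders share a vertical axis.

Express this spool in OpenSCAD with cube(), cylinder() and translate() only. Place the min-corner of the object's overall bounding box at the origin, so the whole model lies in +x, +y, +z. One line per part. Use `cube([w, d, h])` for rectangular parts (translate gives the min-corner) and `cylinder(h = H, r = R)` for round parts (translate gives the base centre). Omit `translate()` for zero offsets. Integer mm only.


translate([192, 192, 0]) cylinder(h = 21, r = 192);
translate([192, 192, 21]) cylinder(h = 167, r = 51);
translate([192, 192, 188]) cylinder(h = 21, r = 192);


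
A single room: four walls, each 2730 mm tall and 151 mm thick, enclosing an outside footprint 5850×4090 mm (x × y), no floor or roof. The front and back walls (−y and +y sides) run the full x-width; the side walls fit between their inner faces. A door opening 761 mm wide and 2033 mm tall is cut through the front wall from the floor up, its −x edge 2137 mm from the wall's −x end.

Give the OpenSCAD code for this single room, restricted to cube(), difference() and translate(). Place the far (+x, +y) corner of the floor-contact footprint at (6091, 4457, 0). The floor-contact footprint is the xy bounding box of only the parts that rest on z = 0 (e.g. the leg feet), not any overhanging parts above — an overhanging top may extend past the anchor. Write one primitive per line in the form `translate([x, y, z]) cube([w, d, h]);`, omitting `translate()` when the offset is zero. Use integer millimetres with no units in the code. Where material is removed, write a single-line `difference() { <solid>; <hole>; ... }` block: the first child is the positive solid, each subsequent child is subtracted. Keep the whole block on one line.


difference() { translate([241, 367, 0]) cube([5850, 151, 2730]); translate([2378, 367, 0]) cube([761, 151, 2033]); }
translate([241, 4306, 0]) cube([5850, 151, 2730]);
translate([241, 518, 0]) cube([151, 3788, 2730]);
translate([5940, 518, 0]) cube([151, 3788, 2730]);


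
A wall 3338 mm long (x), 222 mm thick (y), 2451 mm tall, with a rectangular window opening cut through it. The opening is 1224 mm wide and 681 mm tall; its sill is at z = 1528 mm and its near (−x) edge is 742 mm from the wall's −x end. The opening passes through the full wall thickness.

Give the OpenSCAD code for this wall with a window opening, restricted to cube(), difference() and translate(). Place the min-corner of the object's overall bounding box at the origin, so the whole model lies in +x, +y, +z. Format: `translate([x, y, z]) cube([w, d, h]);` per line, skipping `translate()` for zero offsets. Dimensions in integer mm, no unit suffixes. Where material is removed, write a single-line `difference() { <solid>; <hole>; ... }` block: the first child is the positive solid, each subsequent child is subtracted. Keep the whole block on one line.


difference() { cube([3338, 222, 2451]); translate([742, 0, 1528]) cube([1224, 222, 681]); }


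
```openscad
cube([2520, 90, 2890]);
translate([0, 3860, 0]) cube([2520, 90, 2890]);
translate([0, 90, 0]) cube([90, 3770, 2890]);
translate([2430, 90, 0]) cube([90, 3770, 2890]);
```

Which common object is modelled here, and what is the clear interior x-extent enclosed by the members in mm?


A house (or room) frame. The interior width is 2340 mm.

Four 2890 mm walls enclosing a rectangle with no floor or roof — a room or house frame. Outside width is 2520 mm and wall thickness is 90 mm, so the interior width is 2520 − 2 × 90 = 2340 mm.


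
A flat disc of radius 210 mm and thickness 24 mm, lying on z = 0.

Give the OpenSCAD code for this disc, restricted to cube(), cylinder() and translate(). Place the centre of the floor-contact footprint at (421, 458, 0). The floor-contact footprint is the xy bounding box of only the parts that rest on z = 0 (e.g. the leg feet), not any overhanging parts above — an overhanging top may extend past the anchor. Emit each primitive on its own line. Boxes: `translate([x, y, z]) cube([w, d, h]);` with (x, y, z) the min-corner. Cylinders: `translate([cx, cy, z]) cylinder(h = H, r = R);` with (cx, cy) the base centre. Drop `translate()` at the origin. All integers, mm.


translate([421, 458, 0]) cylinder(h = 24, r = 210);


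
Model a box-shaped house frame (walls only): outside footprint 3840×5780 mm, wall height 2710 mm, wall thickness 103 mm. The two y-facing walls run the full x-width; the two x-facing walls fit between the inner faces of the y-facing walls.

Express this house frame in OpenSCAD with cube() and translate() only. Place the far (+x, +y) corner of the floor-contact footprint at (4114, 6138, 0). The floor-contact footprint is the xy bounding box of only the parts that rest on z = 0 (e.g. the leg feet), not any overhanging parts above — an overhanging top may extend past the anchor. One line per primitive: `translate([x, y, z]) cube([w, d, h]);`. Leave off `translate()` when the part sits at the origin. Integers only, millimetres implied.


translate([274, 358, 0]) cube([3840, 103, 2710]);
translate([274, 6035, 0]) cube([3840, 103, 2710]);
translate([274, 461, 0]) cube([103, 5574, 2710]);
translate([4011, 461, 0]) cube([103, 5574, 2710]);


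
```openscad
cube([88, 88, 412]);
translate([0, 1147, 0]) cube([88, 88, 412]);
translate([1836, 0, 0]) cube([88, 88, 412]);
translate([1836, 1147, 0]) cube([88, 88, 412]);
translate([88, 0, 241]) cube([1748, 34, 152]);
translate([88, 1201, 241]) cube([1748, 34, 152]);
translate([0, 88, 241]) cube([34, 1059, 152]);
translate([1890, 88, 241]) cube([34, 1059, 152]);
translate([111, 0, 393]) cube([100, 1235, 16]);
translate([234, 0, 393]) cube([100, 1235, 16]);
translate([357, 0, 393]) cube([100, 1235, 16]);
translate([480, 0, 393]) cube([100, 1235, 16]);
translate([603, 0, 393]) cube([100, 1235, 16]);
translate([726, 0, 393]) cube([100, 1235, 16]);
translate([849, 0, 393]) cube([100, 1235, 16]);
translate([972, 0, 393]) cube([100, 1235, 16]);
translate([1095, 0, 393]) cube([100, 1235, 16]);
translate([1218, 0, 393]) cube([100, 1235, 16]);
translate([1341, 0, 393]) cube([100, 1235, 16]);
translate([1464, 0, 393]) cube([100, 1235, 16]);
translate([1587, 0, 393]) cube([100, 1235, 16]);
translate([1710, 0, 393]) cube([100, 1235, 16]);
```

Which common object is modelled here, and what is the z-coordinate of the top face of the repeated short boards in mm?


A bed frame. The slat-top height is 409 mm.

Four posts, four rails, and a row of slats — a bed frame. Slats sit on the rails at z = 241 + 152 = 393; with slat thickness 16, the top is 409 mm.


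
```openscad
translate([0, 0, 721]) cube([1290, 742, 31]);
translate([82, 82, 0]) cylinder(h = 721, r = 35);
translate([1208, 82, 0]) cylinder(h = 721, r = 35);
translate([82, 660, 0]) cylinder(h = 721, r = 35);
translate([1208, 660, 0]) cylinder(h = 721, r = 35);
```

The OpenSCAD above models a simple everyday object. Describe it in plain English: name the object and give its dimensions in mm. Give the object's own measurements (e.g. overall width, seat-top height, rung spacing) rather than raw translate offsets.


A rectangular dining table. The top is 1290×742×31 mm with its upper surface at z = 752 mm. It stands on four round legs of 70 mm diameter, each leg's bounding box inset 47 mm from the nearest pair of top edges, running from the floor to the underside of the top.


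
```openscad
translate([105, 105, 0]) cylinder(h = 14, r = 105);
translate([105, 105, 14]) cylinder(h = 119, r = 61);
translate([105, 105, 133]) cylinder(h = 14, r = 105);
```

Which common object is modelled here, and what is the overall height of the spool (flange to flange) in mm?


A spool. The overall height is 147 mm.

Three coaxial cylinders, large–small–large — a spool. Two 14 mm flanges and a 119 mm core give 14 + 119 + 14 = 147 mm.


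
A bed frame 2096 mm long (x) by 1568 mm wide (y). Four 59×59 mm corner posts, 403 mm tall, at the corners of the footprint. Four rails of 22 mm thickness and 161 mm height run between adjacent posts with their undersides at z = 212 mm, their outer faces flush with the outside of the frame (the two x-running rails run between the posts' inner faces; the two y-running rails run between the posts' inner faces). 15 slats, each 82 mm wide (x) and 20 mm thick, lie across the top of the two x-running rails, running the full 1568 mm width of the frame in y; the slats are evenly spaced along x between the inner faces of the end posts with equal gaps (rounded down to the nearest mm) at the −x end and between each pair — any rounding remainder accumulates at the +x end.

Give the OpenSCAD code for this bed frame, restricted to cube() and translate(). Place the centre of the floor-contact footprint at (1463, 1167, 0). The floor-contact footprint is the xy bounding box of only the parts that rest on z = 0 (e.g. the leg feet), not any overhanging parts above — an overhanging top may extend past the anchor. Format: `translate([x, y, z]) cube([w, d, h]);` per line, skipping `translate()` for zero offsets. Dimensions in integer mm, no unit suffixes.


// slat z = rail_z + rail_h = 212 + 161 = 373
// slat gap = ⌊(1978 − 15·82) / 16⌋ = 46
translate([415, 383, 0]) cube([59, 59, 403]);
translate([415, 1892, 0]) cube([59, 59, 403]);
translate([2452, 383, 0]) cube([59, 59, 403]);
translate([2452, 1892, 0]) cube([59, 59, 403]);
translate([474, 383, 212]) cube([1978, 22, 161]);
translate([474, 1929, 212]) cube([1978, 22, 161]);
translate([415, 442, 212]) cube([22, 1450, 161]);
translate([2489, 442, 212]) cube([22, 1450, 161]);
translate([520, 383, 373]) cube([82, 1568, 20]);
translate([648, 383, 373]) cube([82, 1568, 20]);
translate([776, 383, 373]) cube([82, 1568, 20]);
translate([904, 383, 373]) cube([82, 1568, 20]);
translate([1032, 383, 373]) cube([82, 1568, 20]);
translate([1160, 383, 373]) cube([82, 1568, 20]);
translate([1288, 383, 373]) cube([82, 1568, 20]);
translate([1416, 383, 373]) cube([82, 1568, 20]);
translate([1544, 383, 373]) cube([82, 1568, 20]);
translate([1672, 383, 373]) cube([82, 1568, 20]);
translate([1800, 383, 373]) cube([82, 1568, 20]);
translate([1928, 383, 373]) cube([82, 1568, 20]);
translate([2056, 383, 373]) cube([82, 1568, 20]);
translate([2184, 383, 373]) cube([82, 1568, 20]);
translate([2312, 383, 373]) cube([82, 1568, 20]);


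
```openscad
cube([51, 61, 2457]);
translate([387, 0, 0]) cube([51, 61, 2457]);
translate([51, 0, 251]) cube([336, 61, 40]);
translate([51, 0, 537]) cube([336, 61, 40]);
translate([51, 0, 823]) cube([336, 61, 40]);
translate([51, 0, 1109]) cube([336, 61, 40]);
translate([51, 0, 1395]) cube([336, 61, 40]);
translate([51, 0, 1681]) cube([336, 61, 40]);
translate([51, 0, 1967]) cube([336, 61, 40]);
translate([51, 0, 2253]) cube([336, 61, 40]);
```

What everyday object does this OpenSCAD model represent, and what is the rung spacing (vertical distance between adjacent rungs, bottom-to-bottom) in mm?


A ladder. The rung spacing is 286 mm.

Two tall 51×61 posts with 8 short bars between them — a ladder. Adjacent rungs sit at z = 251 and z = 537, so the spacing is 537 − 251 = 286 mm.


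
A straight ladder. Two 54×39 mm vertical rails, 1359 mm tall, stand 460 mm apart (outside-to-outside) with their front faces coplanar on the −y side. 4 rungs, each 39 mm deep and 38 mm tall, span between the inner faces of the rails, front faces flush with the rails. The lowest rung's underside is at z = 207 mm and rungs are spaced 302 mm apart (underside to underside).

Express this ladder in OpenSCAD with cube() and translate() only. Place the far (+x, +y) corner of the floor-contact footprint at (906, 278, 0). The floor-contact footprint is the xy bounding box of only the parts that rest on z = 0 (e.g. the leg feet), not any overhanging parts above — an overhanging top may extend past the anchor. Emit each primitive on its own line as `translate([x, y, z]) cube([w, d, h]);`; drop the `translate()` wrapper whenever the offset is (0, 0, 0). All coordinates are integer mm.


translate([446, 239, 0]) cube([54, 39, 1359]);
translate([852, 239, 0]) cube([54, 39, 1359]);
translate([500, 239, 207]) cube([352, 39, 38]);
translate([500, 239, 509]) cube([352, 39, 38]);
translate([500, 239, 811]) cube([352, 39, 38]);
translate([500, 239, 1113]) cube([352, 39, 38]);


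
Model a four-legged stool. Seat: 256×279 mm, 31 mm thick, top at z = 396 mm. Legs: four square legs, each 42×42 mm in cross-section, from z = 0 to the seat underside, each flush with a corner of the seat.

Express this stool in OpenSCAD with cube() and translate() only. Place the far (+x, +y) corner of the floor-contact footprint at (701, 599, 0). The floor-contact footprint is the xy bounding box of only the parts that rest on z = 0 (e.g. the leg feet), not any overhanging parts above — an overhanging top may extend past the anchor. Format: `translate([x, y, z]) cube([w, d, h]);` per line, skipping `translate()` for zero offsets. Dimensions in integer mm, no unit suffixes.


translate([445, 320, 365]) cube([256, 279, 31]);
translate([445, 320, 0]) cube([42, 42, 365]);
translate([659, 320, 0]) cube([42, 42, 365]);
translate([445, 557, 0]) cube([42, 42, 365]);
translate([659, 557, 0]) cube([42, 42, 365]);


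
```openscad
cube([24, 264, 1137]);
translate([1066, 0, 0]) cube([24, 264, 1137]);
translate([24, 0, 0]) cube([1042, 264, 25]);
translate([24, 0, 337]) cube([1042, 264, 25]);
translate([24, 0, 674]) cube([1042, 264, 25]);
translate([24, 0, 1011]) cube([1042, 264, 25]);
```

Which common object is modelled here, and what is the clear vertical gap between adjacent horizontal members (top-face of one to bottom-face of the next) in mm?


A bookshelf. The clear shelf gap is 312 mm.

Two tall side panels with 4 horizontal boards between them — a bookshelf. The first two shelf undersides are at z = 0 and z = 337; with shelf thickness 25, the clear gap is 337 − 0 − 25 = 312 mm.


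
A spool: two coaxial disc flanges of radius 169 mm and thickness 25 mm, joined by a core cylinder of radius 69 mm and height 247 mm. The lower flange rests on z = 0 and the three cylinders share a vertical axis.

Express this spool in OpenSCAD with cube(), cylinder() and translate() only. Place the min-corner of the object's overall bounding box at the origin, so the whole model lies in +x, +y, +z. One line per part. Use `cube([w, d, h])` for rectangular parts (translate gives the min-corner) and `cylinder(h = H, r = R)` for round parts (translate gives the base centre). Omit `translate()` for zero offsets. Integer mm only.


translate([169, 169, 0]) cylinder(h = 25, r = 169);
translate([169, 169, 25]) cylinder(h = 247, r = 69);
translate([169, 169, 272]) cylinder(h = 25, r = 169);


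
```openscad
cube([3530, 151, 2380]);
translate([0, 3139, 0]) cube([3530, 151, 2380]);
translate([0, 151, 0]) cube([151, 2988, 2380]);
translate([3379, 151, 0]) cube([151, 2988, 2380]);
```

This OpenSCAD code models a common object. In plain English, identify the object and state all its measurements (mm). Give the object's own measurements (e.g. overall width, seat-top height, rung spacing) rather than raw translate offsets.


The wall frame of a small rectangular building: four walls, each 2380 mm tall and 151 mm thick, enclosing a footprint 3530 mm (x) by 3290 mm (y) outside-to-outside, with no floor or roof. The front and back walls (the −y and +y sides) span the full width; the two side walls fit between them.


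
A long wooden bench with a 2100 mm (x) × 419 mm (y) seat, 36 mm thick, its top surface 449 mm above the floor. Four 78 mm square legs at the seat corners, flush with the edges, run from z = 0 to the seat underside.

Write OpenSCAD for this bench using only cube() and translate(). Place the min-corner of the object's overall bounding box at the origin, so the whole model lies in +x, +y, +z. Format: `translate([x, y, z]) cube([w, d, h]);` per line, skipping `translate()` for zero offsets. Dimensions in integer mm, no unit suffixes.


translate([0, 0, 413]) cube([2100, 419, 36]);
cube([78, 78, 413]);
translate([0, 341, 0]) cube([78, 78, 413]);
translate([2022, 0, 0]) cube([78, 78, 413]);
translate([2022, 341, 0]) cube([78, 78, 413]);


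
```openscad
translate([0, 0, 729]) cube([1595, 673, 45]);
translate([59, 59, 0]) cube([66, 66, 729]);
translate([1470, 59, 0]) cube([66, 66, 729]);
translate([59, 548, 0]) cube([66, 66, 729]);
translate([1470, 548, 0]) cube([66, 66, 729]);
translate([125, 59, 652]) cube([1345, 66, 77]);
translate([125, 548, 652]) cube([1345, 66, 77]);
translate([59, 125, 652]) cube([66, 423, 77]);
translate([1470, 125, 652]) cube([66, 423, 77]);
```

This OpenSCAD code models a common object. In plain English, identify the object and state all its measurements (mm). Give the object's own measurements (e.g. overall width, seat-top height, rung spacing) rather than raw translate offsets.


A rectangular dining table. The top is 1595×673×45 mm with its upper surface at z = 774 mm. It stands on four 66×66 mm square legs, each inset 59 mm from the nearest pair of top edges, running from the floor to the underside of the top. Four apron rails, 66 mm thick and 77 mm tall, run between adjacent legs with their top edges flush with the underside of the top and their outer faces flush with the legs' outer faces.


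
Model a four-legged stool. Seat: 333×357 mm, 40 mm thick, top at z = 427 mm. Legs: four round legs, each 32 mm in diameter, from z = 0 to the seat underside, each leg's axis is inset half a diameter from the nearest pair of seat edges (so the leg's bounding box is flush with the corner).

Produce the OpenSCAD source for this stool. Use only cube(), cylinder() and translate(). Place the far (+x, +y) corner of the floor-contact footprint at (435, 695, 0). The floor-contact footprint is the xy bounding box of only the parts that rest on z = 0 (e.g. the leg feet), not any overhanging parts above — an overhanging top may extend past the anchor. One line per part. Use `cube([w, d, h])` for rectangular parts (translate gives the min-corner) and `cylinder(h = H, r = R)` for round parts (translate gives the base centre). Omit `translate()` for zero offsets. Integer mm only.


translate([102, 338, 387]) cube([333, 357, 40]);
translate([118, 354, 0]) cylinder(h = 387, r = 16);
translate([419, 354, 0]) cylinder(h = 387, r = 16);
translate([118, 679, 0]) cylinder(h = 387, r = 16);
translate([419, 679, 0]) cylinder(h = 387, r = 16);


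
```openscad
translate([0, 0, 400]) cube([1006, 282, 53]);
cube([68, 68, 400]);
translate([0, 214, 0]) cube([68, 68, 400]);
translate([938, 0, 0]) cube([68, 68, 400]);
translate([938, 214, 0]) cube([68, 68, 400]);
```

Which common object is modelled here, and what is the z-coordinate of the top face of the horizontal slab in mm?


A bench. The seat-top height is 453 mm.

A long slab on four corner posts — a bench. The slab sits at z = 400 with thickness 53, so the top is 400 + 53 = 453 mm.


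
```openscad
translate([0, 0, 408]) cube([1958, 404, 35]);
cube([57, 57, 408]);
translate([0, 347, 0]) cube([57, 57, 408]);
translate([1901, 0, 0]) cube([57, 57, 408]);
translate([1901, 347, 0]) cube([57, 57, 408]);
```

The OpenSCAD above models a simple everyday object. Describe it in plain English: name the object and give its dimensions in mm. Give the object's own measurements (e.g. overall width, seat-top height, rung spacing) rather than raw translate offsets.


A long wooden bench with a 1958 mm (x) × 404 mm (y) seat, 35 mm thick, its top surface 443 mm above the floor. Four 57 mm square legs at the seat corners, flush with the edges, run from z = 0 to the seat underside.


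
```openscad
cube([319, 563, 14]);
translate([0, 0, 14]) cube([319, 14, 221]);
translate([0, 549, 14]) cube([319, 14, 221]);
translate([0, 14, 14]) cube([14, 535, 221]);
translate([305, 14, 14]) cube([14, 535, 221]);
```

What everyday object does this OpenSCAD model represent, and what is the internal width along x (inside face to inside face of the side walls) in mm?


An open box. The internal width is 291 mm.

A 319×563 base slab with four walls standing on it — an open box. The base is 319 mm wide and the walls are 14 mm thick, so the internal width is 319 − 2 × 14 = 291 mm.


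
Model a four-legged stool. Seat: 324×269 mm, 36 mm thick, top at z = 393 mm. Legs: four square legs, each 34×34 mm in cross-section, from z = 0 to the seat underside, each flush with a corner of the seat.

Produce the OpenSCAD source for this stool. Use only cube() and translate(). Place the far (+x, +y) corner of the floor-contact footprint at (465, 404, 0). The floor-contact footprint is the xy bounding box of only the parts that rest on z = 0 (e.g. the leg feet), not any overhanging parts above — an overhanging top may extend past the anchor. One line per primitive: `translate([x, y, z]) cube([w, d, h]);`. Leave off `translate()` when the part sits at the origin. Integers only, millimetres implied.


translate([141, 135, 357]) cube([324, 269, 36]);
translate([141, 135, 0]) cube([34, 34, 357]);
translate([431, 135, 0]) cube([34, 34, 357]);
translate([141, 370, 0]) cube([34, 34, 357]);
translate([431, 370, 0]) cube([34, 34, 357]);


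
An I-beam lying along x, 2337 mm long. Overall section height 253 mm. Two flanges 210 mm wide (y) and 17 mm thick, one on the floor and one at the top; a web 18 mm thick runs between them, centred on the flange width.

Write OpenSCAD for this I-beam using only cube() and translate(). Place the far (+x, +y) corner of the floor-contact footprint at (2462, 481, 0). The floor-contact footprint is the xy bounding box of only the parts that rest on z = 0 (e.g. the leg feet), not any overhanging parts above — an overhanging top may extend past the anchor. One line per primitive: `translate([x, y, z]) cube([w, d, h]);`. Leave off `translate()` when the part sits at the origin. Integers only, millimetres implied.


translate([125, 271, 0]) cube([2337, 210, 17]);
translate([125, 367, 17]) cube([2337, 18, 219]);
translate([125, 271, 236]) cube([2337, 210, 17]);


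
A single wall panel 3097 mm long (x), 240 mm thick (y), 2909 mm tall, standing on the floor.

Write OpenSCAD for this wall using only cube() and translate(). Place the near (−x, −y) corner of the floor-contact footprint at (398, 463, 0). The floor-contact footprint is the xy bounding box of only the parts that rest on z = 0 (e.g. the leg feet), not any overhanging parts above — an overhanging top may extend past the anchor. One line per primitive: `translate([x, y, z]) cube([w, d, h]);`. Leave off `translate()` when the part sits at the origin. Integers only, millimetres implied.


translate([398, 463, 0]) cube([3097, 240, 2909]);


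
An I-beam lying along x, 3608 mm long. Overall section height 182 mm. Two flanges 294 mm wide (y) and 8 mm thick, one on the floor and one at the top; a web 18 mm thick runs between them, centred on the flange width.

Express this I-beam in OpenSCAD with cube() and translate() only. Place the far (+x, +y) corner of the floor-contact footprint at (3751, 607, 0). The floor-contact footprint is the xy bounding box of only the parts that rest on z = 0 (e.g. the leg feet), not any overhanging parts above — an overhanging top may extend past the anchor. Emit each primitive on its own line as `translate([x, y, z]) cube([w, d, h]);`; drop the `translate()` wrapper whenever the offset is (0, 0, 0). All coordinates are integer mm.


translate([143, 313, 0]) cube([3608, 294, 8]);
translate([143, 451, 8]) cube([3608, 18, 166]);
translate([143, 313, 174]) cube([3608, 294, 8]);


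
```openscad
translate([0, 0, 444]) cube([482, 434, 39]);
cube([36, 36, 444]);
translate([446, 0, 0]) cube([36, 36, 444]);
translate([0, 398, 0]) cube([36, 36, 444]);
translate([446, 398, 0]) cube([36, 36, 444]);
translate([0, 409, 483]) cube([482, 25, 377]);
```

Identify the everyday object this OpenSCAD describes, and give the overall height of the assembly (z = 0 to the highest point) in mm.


A chair. The overall height is 860 mm.

A slab on four corner posts with a tall panel at the back — a chair. The seat slab sits at z = 444 with thickness 39, and the 377 mm backrest starts at the seat top, so the overall height is 444 + 39 + 377 = 860 mm.


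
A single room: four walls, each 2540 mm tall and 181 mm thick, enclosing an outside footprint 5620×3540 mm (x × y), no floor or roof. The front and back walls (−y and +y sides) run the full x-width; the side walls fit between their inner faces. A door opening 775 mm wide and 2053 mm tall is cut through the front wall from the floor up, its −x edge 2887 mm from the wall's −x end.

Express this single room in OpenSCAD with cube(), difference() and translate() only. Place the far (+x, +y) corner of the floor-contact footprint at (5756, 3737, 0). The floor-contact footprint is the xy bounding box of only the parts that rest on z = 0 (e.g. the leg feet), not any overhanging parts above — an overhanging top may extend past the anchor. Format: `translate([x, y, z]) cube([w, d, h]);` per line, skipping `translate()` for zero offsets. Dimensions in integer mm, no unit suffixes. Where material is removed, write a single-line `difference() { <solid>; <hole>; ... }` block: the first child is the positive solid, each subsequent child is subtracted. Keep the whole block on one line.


difference() { translate([136, 197, 0]) cube([5620, 181, 2540]); translate([3023, 197, 0]) cube([775, 181, 2053]); }
translate([136, 3556, 0]) cube([5620, 181, 2540]);
translate([136, 378, 0]) cube([181, 3178, 2540]);
translate([5575, 378, 0]) cube([181, 3178, 2540]);


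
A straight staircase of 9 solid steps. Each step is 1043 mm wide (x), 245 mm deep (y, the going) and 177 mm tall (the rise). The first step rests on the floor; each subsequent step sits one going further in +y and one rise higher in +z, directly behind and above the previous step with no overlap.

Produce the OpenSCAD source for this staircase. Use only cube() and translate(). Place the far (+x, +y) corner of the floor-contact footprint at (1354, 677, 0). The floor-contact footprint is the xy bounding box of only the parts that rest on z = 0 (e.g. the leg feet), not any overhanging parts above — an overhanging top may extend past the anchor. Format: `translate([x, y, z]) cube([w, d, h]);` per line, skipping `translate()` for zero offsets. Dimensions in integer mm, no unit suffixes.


translate([311, 432, 0]) cube([1043, 245, 177]);
translate([311, 677, 177]) cube([1043, 245, 177]);
translate([311, 922, 354]) cube([1043, 245, 177]);
translate([311, 1167, 531]) cube([1043, 245, 177]);
translate([311, 1412, 708]) cube([1043, 245, 177]);
translate([311, 1657, 885]) cube([1043, 245, 177]);
translate([311, 1902, 1062]) cube([1043, 245, 177]);
translate([311, 2147, 1239]) cube([1043, 245, 177]);
translate([311, 2392, 1416]) cube([1043, 245, 177]);


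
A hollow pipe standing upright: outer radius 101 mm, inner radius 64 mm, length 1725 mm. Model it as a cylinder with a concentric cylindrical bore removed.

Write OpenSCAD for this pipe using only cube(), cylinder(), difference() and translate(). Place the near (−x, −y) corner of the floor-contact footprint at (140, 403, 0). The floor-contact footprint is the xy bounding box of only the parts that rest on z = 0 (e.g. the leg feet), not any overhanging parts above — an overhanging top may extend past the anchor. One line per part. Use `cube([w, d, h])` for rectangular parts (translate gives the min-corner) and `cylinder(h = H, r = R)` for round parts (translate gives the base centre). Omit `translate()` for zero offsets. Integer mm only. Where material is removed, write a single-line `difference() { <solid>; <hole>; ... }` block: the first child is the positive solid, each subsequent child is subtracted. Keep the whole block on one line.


difference() { translate([241, 504, 0]) cylinder(h = 1725, r = 101); translate([241, 504, 0]) cylinder(h = 1725, r = 64); }


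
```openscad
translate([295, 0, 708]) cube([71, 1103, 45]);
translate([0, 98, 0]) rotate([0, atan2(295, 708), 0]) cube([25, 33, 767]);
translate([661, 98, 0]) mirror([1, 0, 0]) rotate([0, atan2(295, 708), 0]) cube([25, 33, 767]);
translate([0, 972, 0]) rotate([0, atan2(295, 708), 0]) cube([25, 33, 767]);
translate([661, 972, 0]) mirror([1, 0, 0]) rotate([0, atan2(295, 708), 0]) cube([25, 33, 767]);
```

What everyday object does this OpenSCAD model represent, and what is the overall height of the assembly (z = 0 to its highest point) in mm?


A sawhorse. The overall height is 753 mm.

A beam across two mirrored pairs of raked legs — a sawhorse. The beam's underside is at z = 708 (matching the legs' vertical rise in atan2(295, 708)) and the beam is 45 mm tall, so its top is at 708 + 45 = 753 mm. The raked legs top out at the beam's underside, so that is the highest point.


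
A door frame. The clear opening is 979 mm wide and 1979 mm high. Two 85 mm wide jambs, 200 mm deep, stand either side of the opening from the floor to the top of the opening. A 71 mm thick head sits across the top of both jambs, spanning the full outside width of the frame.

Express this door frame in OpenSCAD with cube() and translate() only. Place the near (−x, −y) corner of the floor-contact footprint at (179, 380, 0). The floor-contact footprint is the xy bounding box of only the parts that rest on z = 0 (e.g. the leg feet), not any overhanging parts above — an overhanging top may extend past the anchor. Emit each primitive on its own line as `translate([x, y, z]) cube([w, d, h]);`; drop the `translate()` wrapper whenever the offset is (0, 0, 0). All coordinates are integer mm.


translate([179, 380, 0]) cube([85, 200, 1979]);
translate([1243, 380, 0]) cube([85, 200, 1979]);
translate([179, 380, 1979]) cube([1149, 200, 71]);


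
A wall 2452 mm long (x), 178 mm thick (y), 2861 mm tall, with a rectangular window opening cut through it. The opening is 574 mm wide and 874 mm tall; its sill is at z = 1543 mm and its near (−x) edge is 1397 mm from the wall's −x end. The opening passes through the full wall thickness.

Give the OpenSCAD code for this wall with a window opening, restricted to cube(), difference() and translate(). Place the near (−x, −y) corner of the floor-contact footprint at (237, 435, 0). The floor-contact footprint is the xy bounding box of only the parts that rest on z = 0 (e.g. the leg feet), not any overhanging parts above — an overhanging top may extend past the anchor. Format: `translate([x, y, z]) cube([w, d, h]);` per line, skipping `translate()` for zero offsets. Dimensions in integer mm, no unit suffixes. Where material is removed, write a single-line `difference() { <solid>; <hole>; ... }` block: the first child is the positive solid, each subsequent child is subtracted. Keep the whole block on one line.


difference() { translate([237, 435, 0]) cube([2452, 178, 2861]); translate([1634, 435, 1543]) cube([574, 178, 874]); }


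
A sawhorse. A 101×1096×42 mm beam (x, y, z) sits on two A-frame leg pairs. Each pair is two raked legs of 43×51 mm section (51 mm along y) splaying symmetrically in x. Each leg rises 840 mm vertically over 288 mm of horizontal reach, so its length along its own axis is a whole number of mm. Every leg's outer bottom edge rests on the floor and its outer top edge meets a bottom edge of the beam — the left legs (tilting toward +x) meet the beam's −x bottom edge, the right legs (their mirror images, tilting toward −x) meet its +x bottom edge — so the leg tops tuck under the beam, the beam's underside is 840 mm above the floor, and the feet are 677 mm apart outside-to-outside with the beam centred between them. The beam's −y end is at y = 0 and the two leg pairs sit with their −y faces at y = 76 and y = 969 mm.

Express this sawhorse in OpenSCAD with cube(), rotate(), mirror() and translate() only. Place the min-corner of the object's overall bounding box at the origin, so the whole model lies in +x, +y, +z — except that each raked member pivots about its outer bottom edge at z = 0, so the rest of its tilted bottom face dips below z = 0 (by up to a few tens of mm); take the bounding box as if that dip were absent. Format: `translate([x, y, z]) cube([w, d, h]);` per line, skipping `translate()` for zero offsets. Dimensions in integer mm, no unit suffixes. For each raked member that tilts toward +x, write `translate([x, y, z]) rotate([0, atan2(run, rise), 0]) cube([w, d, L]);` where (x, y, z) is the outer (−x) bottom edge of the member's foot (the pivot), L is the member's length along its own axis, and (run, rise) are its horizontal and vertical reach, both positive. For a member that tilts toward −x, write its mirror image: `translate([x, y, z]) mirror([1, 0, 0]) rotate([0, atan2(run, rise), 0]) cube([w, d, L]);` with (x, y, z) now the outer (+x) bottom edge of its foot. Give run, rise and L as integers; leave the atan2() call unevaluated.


// leg length = √(288² + 840²) = 888
// right-leg outer foot x = 2·288 + 101 = 677
// beam min-corner = (288, 0, 840)
translate([288, 0, 840]) cube([101, 1096, 42]);
translate([0, 76, 0]) rotate([0, atan2(288, 840), 0]) cube([43, 51, 888]);
translate([677, 76, 0]) mirror([1, 0, 0]) rotate([0, atan2(288, 840), 0]) cube([43, 51, 888]);
translate([0, 969, 0]) rotate([0, atan2(288, 840), 0]) cube([43, 51, 888]);
translate([677, 969, 0]) mirror([1, 0, 0]) rotate([0, atan2(288, 840), 0]) cube([43, 51, 888]);


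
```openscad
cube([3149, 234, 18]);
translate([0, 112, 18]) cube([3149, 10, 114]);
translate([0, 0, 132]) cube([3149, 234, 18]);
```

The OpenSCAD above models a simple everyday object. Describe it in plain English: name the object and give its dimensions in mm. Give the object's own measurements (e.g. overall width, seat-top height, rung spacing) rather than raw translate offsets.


An I-beam lying along x, 3149 mm long. Overall section height 150 mm. Two flanges 234 mm wide (y) and 18 mm thick, one on the floor and one at the top; a web 10 mm thick runs between them, centred on the flange width.


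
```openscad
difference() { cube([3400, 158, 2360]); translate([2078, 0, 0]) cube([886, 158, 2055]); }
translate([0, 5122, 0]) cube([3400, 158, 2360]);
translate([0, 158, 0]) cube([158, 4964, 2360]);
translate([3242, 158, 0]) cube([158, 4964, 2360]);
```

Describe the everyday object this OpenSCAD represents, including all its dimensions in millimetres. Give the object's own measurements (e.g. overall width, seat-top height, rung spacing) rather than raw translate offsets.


A single room: four walls, each 2360 mm tall and 158 mm thick, enclosing an outside footprint 3400×5280 mm (x × y), no floor or roof. The front and back walls (−y and +y sides) run the full x-width; the side walls fit between their inner faces. A door opening 886 mm wide and 2055 mm tall is cut through the front wall from the floor up, its −x edge 2078 mm from the wall's −x end.
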